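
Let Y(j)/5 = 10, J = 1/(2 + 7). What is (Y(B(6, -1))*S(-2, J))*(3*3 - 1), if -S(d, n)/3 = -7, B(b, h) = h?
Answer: 8400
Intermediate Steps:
J = ⅑ (J = 1/9 = ⅑ ≈ 0.11111)
Y(j) = 50 (Y(j) = 5*10 = 50)
S(d, n) = 21 (S(d, n) = -3*(-7) = 21)
(Y(B(6, -1))*S(-2, J))*(3*3 - 1) = (50*21)*(3*3 - 1) = 1050*(9 - 1) = 1050*8 = 8400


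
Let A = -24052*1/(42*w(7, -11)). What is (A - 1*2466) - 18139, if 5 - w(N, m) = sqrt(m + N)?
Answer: -1801225/87 - 3436*I/87 ≈ -20704.0 - 39.494*I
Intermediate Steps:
w(N, m) = 5 - sqrt(N + m) (w(N, m) = 5 - sqrt(m + N) = 5 - sqrt(N + m))
A = -859*(210 + 84*I)/1827 (A = -24052*1/(42*(5 - sqrt(7 - 11))) = -24052*1/(42*(5 - sqrt(-4))) = -24052*1/(42*(5 - 2*I)) = -(8590/87 + 3436*I/87) = -24052*(210 + 84*I)/51156 = -859*(210 + 84*I)/1827 ≈ -98.736 - 39.494*I)
(A - 1*2466) - 18139 = ((-8590/87 - 3436*I/87) - 1*2466) - 18139 = ((-8590/87 - 3436*I/87) - 2466) - 18139 = (-223132/87 - 3436*I/87) - 18139 = -1801225/87 - 3436*I/87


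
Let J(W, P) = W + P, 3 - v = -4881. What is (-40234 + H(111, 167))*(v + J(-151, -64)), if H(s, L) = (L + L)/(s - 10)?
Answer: -18971547700/101 ≈ -1.8784e+8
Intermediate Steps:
v = 4884 (v = 3 - 1*(-4881) = 3 + 4881 = 4884)
J(W, P) = P + W
H(s, L) = 2*L/(-10 + s) (H(s, L) = (2*L)/(-10 + s) = 2*L/(-10 + s))
(-40234 + H(111, 167))*(v + J(-151, -64)) = (-40234 + 2*167/(-10 + 111))*(4884 + (-64 - 151)) = (-40234 + 2*167/101)*(4884 - 215) = (-40234 + 2*167*(1/101))*4669 = (-40234 + 334/101)*4669 = -4063300/101*4669 = -18971547700/101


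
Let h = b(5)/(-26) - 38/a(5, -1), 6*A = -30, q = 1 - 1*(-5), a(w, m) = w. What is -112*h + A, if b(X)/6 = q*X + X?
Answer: 113803/65 ≈ 1750.8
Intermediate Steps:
q = 6 (q = 1 + 5 = 6)
A = -5 (A = (⅙)*(-30) = -5)
b(X) = 42*X (b(X) = 6*(6*X + X) = 6*(7*X) = 42*X)
h = -1019/65 (h = (42*5)/(-26) - 38/5 = 210*(-1/26) - 38*⅕ = -105/13 - 38/5 = -1019/65 ≈ -15.677)
-112*h + A = -112*(-1019/65) - 5 = 114128/65 - 5 = 113803/65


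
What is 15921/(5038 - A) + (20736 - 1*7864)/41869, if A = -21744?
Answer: 1011334253/1121335558 ≈ 0.90190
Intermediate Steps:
15921/(5038 - A) + (20736 - 1*7864)/41869 = 15921/(5038 - 1*(-21744)) + (20736 - 1*7864)/41869 = 15921/(5038 + 21744) + (20736 - 7864)*(1/41869) = 15921/26782 + 12872*(1/41869) = 15921*(1/26782) + 12872/41869 = 15921/26782 + 12872/41869 = 1011334253/1121335558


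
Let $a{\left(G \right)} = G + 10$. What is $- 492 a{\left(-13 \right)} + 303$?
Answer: $1779$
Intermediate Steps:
$a{\left(G \right)} = 10 + G$
$- 492 a{\left(-13 \right)} + 303 = - 492 \left(10 - 13\right) + 303 = \left(-492\right) \left(-3\right) + 303 = 1476 + 303 = 1779$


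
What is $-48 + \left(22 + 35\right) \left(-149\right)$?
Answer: $-8541$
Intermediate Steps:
$-48 + \left(22 + 35\right) \left(-149\right) = -48 + 57 \left(-149\right) = -48 - 8493 = -8541$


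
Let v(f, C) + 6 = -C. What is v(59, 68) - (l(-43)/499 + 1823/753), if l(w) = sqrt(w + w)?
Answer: -57545/753 - I*sqrt(86)/499 ≈ -76.421 - 0.018584*I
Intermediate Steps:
l(w) = sqrt(2)*sqrt(w) (l(w) = sqrt(2*w) = sqrt(2)*sqrt(w))
v(f, C) = -6 - C
v(59, 68) - (l(-43)/499 + 1823/753) = (-6 - 1*68) - ((sqrt(2)*sqrt(-43))/499 + 1823/753) = (-6 - 68) - ((sqrt(2)*(I*sqrt(43)))*(1/499) + 1823*(1/753)) = -74 - ((I*sqrt(86))*(1/499) + 1823/753) = -74 - (I*sqrt(86)/499 + 1823/753) = -74 - (1823/753 + I*sqrt(86)/499) = -74 + (-1823/753 - I*sqrt(86)/499) = -57545/753 - I*sqrt(86)/499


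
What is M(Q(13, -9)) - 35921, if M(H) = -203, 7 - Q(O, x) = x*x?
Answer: -36124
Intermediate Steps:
Q(O, x) = 7 - x² (Q(O, x) = 7 - x*x = 7 - x²)
M(Q(13, -9)) - 35921 = -203 - 35921 = -36124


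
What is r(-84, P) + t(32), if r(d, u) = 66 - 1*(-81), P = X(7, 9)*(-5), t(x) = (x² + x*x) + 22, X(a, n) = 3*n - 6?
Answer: 2217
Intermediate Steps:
X(a, n) = -6 + 3*n
t(x) = 22 + 2*x² (t(x) = (x² + x²) + 22 = 2*x² + 22 = 22 + 2*x²)
P = -105 (P = (-6 + 3*9)*(-5) = (-6 + 27)*(-5) = 21*(-5) = -105)
r(d, u) = 147 (r(d, u) = 66 + 81 = 147)
r(-84, P) + t(32) = 147 + (22 + 2*32²) = 147 + (22 + 2*1024) = 147 + (22 + 2048) = 147 + 2070 = 2217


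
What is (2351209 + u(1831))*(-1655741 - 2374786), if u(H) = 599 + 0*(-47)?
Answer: -9479025642816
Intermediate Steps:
u(H) = 599 (u(H) = 599 + 0 = 599)
(2351209 + u(1831))*(-1655741 - 2374786) = (2351209 + 599)*(-1655741 - 2374786) = 2351808*(-4030527) = -9479025642816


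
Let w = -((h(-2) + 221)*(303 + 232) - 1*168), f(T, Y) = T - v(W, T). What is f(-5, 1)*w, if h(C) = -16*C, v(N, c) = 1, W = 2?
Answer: 811122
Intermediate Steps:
f(T, Y) = -1 + T (f(T, Y) = T - 1*1 = T - 1 = -1 + T)
w = -135187 (w = -((-16*(-2) + 221)*(303 + 232) - 1*168) = -((32 + 221)*535 - 168) = -(253*535 - 168) = -(135355 - 168) = -1*135187 = -135187)
f(-5, 1)*w = (-1 - 5)*(-135187) = -6*(-135187) = 811122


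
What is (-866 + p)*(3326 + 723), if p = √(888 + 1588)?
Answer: -3506434 + 8098*√619 ≈ -3.3050e+6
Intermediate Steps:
p = 2*√619 (p = √2476 = 2*√619 ≈ 49.759)
(-866 + p)*(3326 + 723) = (-866 + 2*√619)*(3326 + 723) = (-866 + 2*√619)*4049 = -3506434 + 8098*√619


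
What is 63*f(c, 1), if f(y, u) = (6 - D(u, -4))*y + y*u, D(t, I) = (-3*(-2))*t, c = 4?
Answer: 252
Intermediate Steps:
D(t, I) = 6*t
f(y, u) = u*y + y*(6 - 6*u) (f(y, u) = (6 - 6*u)*y + y*u = (6 - 6*u)*y + u*y = y*(6 - 6*u) + u*y = u*y + y*(6 - 6*u))
63*f(c, 1) = 63*(4*(6 - 5*1)) = 63*(4*(6 - 5)) = 63*(4*1) = 63*4 = 252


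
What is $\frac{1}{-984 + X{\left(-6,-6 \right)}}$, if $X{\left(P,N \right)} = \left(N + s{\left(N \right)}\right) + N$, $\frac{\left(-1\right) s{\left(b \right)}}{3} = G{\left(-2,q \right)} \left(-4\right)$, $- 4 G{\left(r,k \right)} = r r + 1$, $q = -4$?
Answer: $- \frac{1}{1011} \approx -0.00098912$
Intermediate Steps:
$G{\left(r,k \right)} = - \frac{1}{4} - \frac{r^{2}}{4}$ ($G{\left(r,k \right)} = - \frac{r r + 1}{4} = - \frac{r^{2} + 1}{4} = - \frac{1 + r^{2}}{4} = - \frac{1}{4} - \frac{r^{2}}{4}$)
$s{\left(b \right)} = -15$ ($s{\left(b \right)} = - 3 \left(- \frac{1}{4} - \frac{\left(-2\right)^{2}}{4}\right) \left(-4\right) = - 3 \left(- \frac{1}{4} - 1\right) \left(-4\right) = - 3 \left(\left(- \frac{5}{4}\right) \left(-4\right)\right) = \left(-3\right) 5 = -15$)
$X{\left(P,N \right)} = -15 + 2 N$ ($X{\left(P,N \right)} = \left(N - 15\right) + N = \left(-15 + N\right) + N = -15 + 2 N$)
$\frac{1}{-984 + X{\left(-6,-6 \right)}} = \frac{1}{-984 + \left(-15 + 2 \left(-6\right)\right)} = \frac{1}{-984 - 27} = \frac{1}{-1011} = - \frac{1}{1011}$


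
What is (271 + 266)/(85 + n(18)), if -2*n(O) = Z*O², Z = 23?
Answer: -537/3641 ≈ -0.14749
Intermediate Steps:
n(O) = -23*O²/2
(271 + 266)/(85 + n(18)) = (271 + 266)/(85 - 23/2*18²) = 537/(85 - 23/2*324) = 537/(85 - 3726) = 537/(-3641) = 537*(-1/3641) = -537/3641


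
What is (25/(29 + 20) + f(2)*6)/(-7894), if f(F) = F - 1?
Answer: -319/386806 ≈ -0.00082470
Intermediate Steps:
f(F) = -1 + F
(25/(29 + 20) + f(2)*6)/(-7894) = (25/(29 + 20) + (-1 + 2)*6)/(-7894) = (25/49 + 1*6)*(-1/7894) = (25*(1/49) + 6)*(-1/7894) = (25/49 + 6)*(-1/7894) = (319/49)*(-1/7894) = -319/386806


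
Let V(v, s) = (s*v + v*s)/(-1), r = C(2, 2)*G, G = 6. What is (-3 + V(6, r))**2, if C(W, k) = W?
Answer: 21609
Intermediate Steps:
r = 12 (r = 2*6 = 12)
V(v, s) = -2*s*v (V(v, s) = (s*v + s*v)*(-1) = (2*s*v)*(-1) = -2*s*v)
(-3 + V(6, r))**2 = (-3 - 2*12*6)**2 = (-3 - 144)**2 = (-147)**2 = 21609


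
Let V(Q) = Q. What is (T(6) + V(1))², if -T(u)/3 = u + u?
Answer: 1225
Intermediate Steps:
T(u) = -6*u (T(u) = -3*(u + u) = -6*u)
(T(6) + V(1))² = (-6*6 + 1)² = (-36 + 1)² = (-35)² = 1225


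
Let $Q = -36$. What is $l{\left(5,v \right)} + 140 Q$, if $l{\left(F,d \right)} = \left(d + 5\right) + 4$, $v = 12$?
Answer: $-5019$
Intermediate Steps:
$l{\left(F,d \right)} = 9 + d$ ($l{\left(F,d \right)} = \left(5 + d\right) + 4 = 9 + d$)
$l{\left(5,v \right)} + 140 Q = \left(9 + 12\right) + 140 \left(-36\right) = 21 - 5040 = -5019$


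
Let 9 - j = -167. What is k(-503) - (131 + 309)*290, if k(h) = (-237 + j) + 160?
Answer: -127501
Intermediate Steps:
j = 176 (j = 9 - 1*(-167) = 9 + 167 = 176)
k(h) = 99 (k(h) = (-237 + 176) + 160 = -61 + 160 = 99)
k(-503) - (131 + 309)*290 = 99 - (131 + 309)*290 = 99 - 440*290 = 99 - 1*127600 = 99 - 127600 = -127501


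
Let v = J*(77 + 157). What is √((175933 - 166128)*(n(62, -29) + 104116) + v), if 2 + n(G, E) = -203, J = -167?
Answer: √1018808277 ≈ 31919.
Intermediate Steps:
n(G, E) = -205 (n(G, E) = -2 - 203 = -205)
v = -39078 (v = -167*(77 + 157) = -167*234 = -39078)
√((175933 - 166128)*(n(62, -29) + 104116) + v) = √((175933 - 166128)*(-205 + 104116) - 39078) = √(9805*103911 - 39078) = √(1018847355 - 39078) = √1018808277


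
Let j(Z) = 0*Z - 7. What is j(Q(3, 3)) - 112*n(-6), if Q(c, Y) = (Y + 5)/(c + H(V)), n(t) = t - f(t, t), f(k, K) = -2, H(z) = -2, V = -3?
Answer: 441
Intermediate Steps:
n(t) = 2 + t (n(t) = t - 1*(-2) = t + 2 = 2 + t)
Q(c, Y) = (5 + Y)/(-2 + c) (Q(c, Y) = (Y + 5)/(c - 2) = (5 + Y)/(-2 + c))
j(Z) = -7 (j(Z) = 0 - 7 = -7)
j(Q(3, 3)) - 112*n(-6) = -7 - 112*(2 - 6) = -7 - 112*(-4) = -7 + 448 = 441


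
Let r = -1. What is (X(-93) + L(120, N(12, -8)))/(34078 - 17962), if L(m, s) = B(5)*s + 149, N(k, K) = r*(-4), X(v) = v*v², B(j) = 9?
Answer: -201043/4029 ≈ -49.899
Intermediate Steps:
X(v) = v³
N(k, K) = 4 (N(k, K) = -1*(-4) = 4)
L(m, s) = 149 + 9*s (L(m, s) = 9*s + 149 = 149 + 9*s)
(X(-93) + L(120, N(12, -8)))/(34078 - 17962) = ((-93)³ + (149 + 9*4))/(34078 - 17962) = (-804357 + (149 + 36))/16116 = (-804357 + 185)*(1/16116) = -804172*1/16116 = -201043/4029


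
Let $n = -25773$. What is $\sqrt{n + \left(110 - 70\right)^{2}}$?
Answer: $i \sqrt{24173} \approx 155.48 i$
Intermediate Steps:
$\sqrt{n + \left(110 - 70\right)^{2}} = \sqrt{-25773 + \left(110 - 70\right)^{2}} = \sqrt{-25773 + 40^{2}} = \sqrt{-25773 + 1600} = \sqrt{-24173} = i \sqrt{24173}$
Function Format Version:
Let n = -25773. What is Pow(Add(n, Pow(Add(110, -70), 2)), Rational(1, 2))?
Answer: Mul(I, Pow(24173, Rational(1, 2))) ≈ Mul(155.48, I)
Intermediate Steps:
Pow(Add(n, Pow(Add(110, -70), 2)), Rational(1, 2)) = Pow(Add(-25773, Pow(Add(110, -70), 2)), Rational(1, 2)) = Pow(Add(-25773, Pow(40, 2)), Rational(1, 2)) = Pow(Add(-25773, 1600), Rational(1, 2)) = Pow(-24173, Rational(1, 2)) = Mul(I, Pow(24173, Rational(1, 2)))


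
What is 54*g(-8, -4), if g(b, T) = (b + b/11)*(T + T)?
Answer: 41472/11 ≈ 3770.2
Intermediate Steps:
g(b, T) = 24*T*b/11 (g(b, T) = (b + b*(1/11))*(2*T) = (b + b/11)*(2*T) = (12*b/11)*(2*T) = 24*T*b/11)
54*g(-8, -4) = 54*((24/11)*(-4)*(-8)) = 54*(768/11) = 41472/11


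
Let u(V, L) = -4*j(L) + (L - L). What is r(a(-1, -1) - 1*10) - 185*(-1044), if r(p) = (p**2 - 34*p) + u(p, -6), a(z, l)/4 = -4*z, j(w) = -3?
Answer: 192984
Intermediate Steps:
a(z, l) = -16*z (a(z, l) = 4*(-4*z) = -16*z)
u(V, L) = 12 (u(V, L) = -4*(-3) + (L - L) = 12 + 0 = 12)
r(p) = 12 + p**2 - 34*p (r(p) = (p**2 - 34*p) + 12 = 12 + p**2 - 34*p)
r(a(-1, -1) - 1*10) - 185*(-1044) = (12 + (-16*(-1) - 1*10)**2 - 34*(-16*(-1) - 1*10)) - 185*(-1044) = (12 + (16 - 10)**2 - 34*(16 - 10)) + 193140 = (12 + 6**2 - 34*6) + 193140 = (12 + 36 - 204) + 193140 = -156 + 193140 = 192984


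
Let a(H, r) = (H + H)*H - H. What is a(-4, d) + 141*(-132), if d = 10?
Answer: -18576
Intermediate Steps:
a(H, r) = -H + 2*H² (a(H, r) = (2*H)*H - H = 2*H² - H = -H + 2*H²)
a(-4, d) + 141*(-132) = -4*(-1 + 2*(-4)) + 141*(-132) = -4*(-1 - 8) - 18612 = -4*(-9) - 18612 = 36 - 18612 = -18576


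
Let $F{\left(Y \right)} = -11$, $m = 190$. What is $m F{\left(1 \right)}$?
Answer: $-2090$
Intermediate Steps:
$m F{\left(1 \right)} = 190 \left(-11\right) = -2090$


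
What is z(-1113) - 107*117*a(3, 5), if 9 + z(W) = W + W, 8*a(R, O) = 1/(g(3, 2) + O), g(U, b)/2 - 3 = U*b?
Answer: -423759/184 ≈ -2303.0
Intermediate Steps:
g(U, b) = 6 + 2*U*b (g(U, b) = 6 + 2*(U*b) = 6 + 2*U*b)
a(R, O) = 1/(8*(18 + O)) (a(R, O) = 1/(8*((6 + 2*3*2) + O)) = 1/(8*((6 + 12) + O)) = 1/(8*(18 + O)))
z(W) = -9 + 2*W (z(W) = -9 + (W + W) = -9 + 2*W)
z(-1113) - 107*117*a(3, 5) = (-9 + 2*(-1113)) - 107*117*1/(8*(18 + 5)) = (-9 - 2226) - 12519*(⅛)/23 = -2235 - 12519*(⅛)*(1/23) = -2235 - 12519/184 = -423759/184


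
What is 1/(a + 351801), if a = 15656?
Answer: 1/367457 ≈ 2.7214e-6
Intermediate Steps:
1/(a + 351801) = 1/(15656 + 351801) = 1/367457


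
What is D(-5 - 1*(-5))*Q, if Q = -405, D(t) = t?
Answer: 0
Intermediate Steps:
D(-5 - 1*(-5))*Q = (-5 - 1*(-5))*(-405) = (-5 + 5)*(-405) = 0*(-405) = 0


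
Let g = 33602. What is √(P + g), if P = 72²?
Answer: √38786 ≈ 196.94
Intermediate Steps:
P = 5184
√(P + g) = √(5184 + 33602) = √38786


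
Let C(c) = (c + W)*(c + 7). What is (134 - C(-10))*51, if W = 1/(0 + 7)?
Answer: 37281/7 ≈ 5325.9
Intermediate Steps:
W = ⅐ (W = 1/7 = ⅐ ≈ 0.14286)
C(c) = (7 + c)*(⅐ + c) (C(c) = (c + ⅐)*(c + 7) = (⅐ + c)*(7 + c) = (7 + c)*(⅐ + c))
(134 - C(-10))*51 = (134 - (1 + (-10)² + (50/7)*(-10)))*51 = (134 - (1 + 100 - 500/7))*51 = (134 - 1*207/7)*51 = (134 - 207/7)*51 = (731/7)*51 = 37281/7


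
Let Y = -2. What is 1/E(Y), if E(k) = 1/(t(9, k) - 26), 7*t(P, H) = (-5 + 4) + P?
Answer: -174/7 ≈ -24.857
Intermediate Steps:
t(P, H) = -⅐ + P/7 (t(P, H) = ((-5 + 4) + P)/7 = (-1 + P)/7 = -⅐ + P/7)
E(k) = -7/174 (E(k) = 1/((-⅐ + (⅐)*9) - 26) = 1/((-⅐ + 9/7) - 26) = 1/(8/7 - 26) = 1/(-174/7) = -7/174)
1/E(Y) = 1/(-7/174) = -174/7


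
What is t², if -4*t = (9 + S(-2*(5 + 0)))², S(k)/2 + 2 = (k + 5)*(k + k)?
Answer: 1766100625/16 ≈ 1.1038e+8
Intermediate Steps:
S(k) = -4 + 4*k*(5 + k) (S(k) = -4 + 2*((k + 5)*(k + k)) = -4 + 2*((5 + k)*(2*k)) = -4 + 2*(2*k*(5 + k)) = -4 + 4*k*(5 + k))
t = -42025/4 (t = -(9 + (-4 + 4*(-2*(5 + 0))² + 20*(-2*(5 + 0))))²/4 = -(9 + (-4 + 4*(-2*5)² + 20*(-2*5)))²/4 = -(9 + (-4 + 4*(-10)² + 20*(-10)))²/4 = -(9 + (-4 + 4*100 - 200))²/4 = -(9 + (-4 + 400 - 200))²/4 = -(9 + 196)²/4 = -¼*205² = -¼*42025 = -42025/4 ≈ -10506.)
t² = (-42025/4)² = 1766100625/16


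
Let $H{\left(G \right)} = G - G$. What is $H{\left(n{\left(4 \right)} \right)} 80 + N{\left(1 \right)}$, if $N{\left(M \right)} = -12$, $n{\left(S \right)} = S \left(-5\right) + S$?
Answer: $-12$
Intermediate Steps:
$n{\left(S \right)} = - 4 S$ ($n{\left(S \right)} = - 5 S + S = - 4 S$)
$H{\left(G \right)} = 0$
$H{\left(n{\left(4 \right)} \right)} 80 + N{\left(1 \right)} = 0 \cdot 80 - 12 = 0 - 12 = -12$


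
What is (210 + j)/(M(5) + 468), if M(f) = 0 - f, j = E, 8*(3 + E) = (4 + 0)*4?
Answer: 209/463 ≈ 0.45140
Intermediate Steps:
E = -1 (E = -3 + ((4 + 0)*4)/8 = -3 + (4*4)/8 = -3 + (1/8)*16 = -3 + 2 = -1)
j = -1
M(f) = -f
(210 + j)/(M(5) + 468) = (210 - 1)/(-1*5 + 468) = 209/(-5 + 468) = 209/463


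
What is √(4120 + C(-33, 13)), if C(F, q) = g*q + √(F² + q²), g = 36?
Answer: √(4588 + √1258) ≈ 67.996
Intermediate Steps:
C(F, q) = √(F² + q²) + 36*q (C(F, q) = 36*q + √(F² + q²) = √(F² + q²) + 36*q)
√(4120 + C(-33, 13)) = √(4120 + (√((-33)² + 13²) + 36*13)) = √(4120 + (√(1089 + 169) + 468)) = √(4120 + (√1258 + 468)) = √(4120 + (468 + √1258)) = √(4588 + √1258)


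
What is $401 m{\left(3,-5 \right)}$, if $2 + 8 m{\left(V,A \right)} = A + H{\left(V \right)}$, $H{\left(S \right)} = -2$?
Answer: $- \frac{3609}{8} \approx -451.13$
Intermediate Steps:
$m{\left(V,A \right)} = - \frac{1}{2} + \frac{A}{8}$ ($m{\left(V,A \right)} = - \frac{1}{4} + \frac{A - 2}{8} = - \frac{1}{4} + \frac{-2 + A}{8} = - \frac{1}{4} + \left(- \frac{1}{4} + \frac{A}{8}\right) = - \frac{1}{2} + \frac{A}{8}$)
$401 m{\left(3,-5 \right)} = 401 \left(- \frac{1}{2} + \frac{1}{8} \left(-5\right)\right) = 401 \left(- \frac{1}{2} - \frac{5}{8}\right) = 401 \left(- \frac{9}{8}\right) = - \frac{3609}{8}$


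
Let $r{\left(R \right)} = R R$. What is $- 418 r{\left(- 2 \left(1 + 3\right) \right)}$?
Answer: $-26752$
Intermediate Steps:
$r{\left(R \right)} = R^{2}$
$- 418 r{\left(- 2 \left(1 + 3\right) \right)} = - 418 \left(- 2 \left(1 + 3\right)\right)^{2} = - 418 \left(\left(-2\right) 4\right)^{2} = - 418 \left(-8\right)^{2} = \left(-418\right) 64 = -26752$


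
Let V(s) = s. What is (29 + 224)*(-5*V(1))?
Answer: -1265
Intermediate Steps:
(29 + 224)*(-5*V(1)) = (29 + 224)*(-5*1) = 253*(-5) = -1265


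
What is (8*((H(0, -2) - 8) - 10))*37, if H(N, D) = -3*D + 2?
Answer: -2960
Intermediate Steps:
H(N, D) = 2 - 3*D
(8*((H(0, -2) - 8) - 10))*37 = (8*(((2 - 3*(-2)) - 8) - 10))*37 = (8*(((2 + 6) - 8) - 10))*37 = (8*((8 - 8) - 10))*37 = (8*(0 - 10))*37 = (8*(-10))*37 = -80*37 = -2960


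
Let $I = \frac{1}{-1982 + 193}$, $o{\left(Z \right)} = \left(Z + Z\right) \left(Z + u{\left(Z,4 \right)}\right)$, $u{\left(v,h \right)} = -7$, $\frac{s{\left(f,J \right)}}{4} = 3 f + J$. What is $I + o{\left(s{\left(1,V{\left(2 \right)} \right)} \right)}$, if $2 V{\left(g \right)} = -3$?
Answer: $- \frac{21469}{1789} \approx -12.001$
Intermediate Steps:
$V{\left(g \right)} = - \frac{3}{2}$ ($V{\left(g \right)} = \frac{1}{2} \left(-3\right) = - \frac{3}{2}$)
$s{\left(f,J \right)} = 4 J + 12 f$ ($s{\left(f,J \right)} = 4 \left(3 f + J\right) = 4 \left(J + 3 f\right) = 4 J + 12 f$)
$o{\left(Z \right)} = 2 Z \left(-7 + Z\right)$ ($o{\left(Z \right)} = \left(Z + Z\right) \left(Z - 7\right) = 2 Z \left(-7 + Z\right)$)
$I = - \frac{1}{1789}$ ($I = \frac{1}{-1789} = - \frac{1}{1789} \approx -0.00055897$)
$I + o{\left(s{\left(1,V{\left(2 \right)} \right)} \right)} = - \frac{1}{1789} + 2 \left(4 \left(- \frac{3}{2}\right) + 12 \cdot 1\right) \left(-7 + \left(4 \left(- \frac{3}{2}\right) + 12 \cdot 1\right)\right) = - \frac{1}{1789} + 2 \left(-6 + 12\right) \left(-7 + \left(-6 + 12\right)\right) = - \frac{1}{1789} + 2 \cdot 6 \left(-7 + 6\right) = - \frac{1}{1789} + 2 \cdot 6 \left(-1\right) = - \frac{1}{1789} - 12 = - \frac{21469}{1789}$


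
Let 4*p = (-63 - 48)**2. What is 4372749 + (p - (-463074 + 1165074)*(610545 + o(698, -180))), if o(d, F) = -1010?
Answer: -1711556776683/4 ≈ -4.2789e+11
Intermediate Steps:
p = 12321/4 (p = (-63 - 48)**2/4 = (1/4)*(-111)**2 = (1/4)*12321 = 12321/4 ≈ 3080.3)
4372749 + (p - (-463074 + 1165074)*(610545 + o(698, -180))) = 4372749 + (12321/4 - (-463074 + 1165074)*(610545 - 1010)) = 4372749 + (12321/4 - 702000*609535) = 4372749 + (12321/4 - 1*427893570000) = 4372749 + (12321/4 - 427893570000) = 4372749 - 1711574267679/4 = -1711556776683/4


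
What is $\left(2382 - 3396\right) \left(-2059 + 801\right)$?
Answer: $1275612$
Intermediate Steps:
$\left(2382 - 3396\right) \left(-2059 + 801\right) = \left(-1014\right) \left(-1258\right) = 1275612$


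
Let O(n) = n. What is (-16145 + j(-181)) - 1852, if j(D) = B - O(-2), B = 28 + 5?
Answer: -17962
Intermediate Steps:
B = 33
j(D) = 35 (j(D) = 33 - 1*(-2) = 33 + 2 = 35)
(-16145 + j(-181)) - 1852 = (-16145 + 35) - 1852 = -16110 - 1852 = -17962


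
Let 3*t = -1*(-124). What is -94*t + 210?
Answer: -11026/3 ≈ -3675.3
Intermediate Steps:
t = 124/3 (t = (-1*(-124))/3 = (1/3)*124 = 124/3 ≈ 41.333)
-94*t + 210 = -94*124/3 + 210 = -11656/3 + 210 = -11026/3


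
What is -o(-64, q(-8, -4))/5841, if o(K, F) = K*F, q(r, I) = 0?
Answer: 0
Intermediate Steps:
o(K, F) = F*K
-o(-64, q(-8, -4))/5841 = -0*(-64)/5841 = -0/5841 = -1*0 = 0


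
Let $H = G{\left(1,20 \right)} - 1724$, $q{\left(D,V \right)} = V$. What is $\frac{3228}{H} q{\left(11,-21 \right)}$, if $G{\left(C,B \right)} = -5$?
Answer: $\frac{9684}{247} \approx 39.206$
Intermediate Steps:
$H = -1729$ ($H = -5 - 1724 = -1729$)
$\frac{3228}{H} q{\left(11,-21 \right)} = \frac{3228}{-1729} \left(-21\right) = 3228 \left(- \frac{1}{1729}\right) \left(-21\right) = \left(- \frac{3228}{1729}\right) \left(-21\right) = \frac{9684}{247}$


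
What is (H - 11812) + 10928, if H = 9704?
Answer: 8820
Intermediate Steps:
(H - 11812) + 10928 = (9704 - 11812) + 10928 = -2108 + 10928 = 8820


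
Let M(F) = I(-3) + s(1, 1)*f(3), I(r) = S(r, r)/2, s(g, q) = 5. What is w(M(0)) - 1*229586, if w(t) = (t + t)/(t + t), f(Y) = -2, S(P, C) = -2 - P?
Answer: -229585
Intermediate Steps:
I(r) = -1 - r/2 (I(r) = (-2 - r)/2 = (-2 - r)*(½) = -1 - r/2)
M(F) = -19/2 (M(F) = (-1 - ½*(-3)) + 5*(-2) = (-1 + 3/2) - 10 = ½ - 10 = -19/2)
w(t) = 1 (w(t) = (2*t)/((2*t)) = (2*t)*(1/(2*t)) = 1)
w(M(0)) - 1*229586 = 1 - 1*229586 = 1 - 229586 = -229585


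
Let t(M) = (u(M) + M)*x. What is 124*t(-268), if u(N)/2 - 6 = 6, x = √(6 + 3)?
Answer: -90768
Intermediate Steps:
x = 3 (x = √9 = 3)
u(N) = 24 (u(N) = 12 + 2*6 = 12 + 12 = 24)
t(M) = 72 + 3*M (t(M) = (24 + M)*3 = 72 + 3*M)
124*t(-268) = 124*(72 + 3*(-268)) = 124*(72 - 804) = 124*(-732) = -90768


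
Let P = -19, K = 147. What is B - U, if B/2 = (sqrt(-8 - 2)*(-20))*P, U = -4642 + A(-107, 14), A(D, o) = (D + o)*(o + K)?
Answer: 19615 + 760*I*sqrt(10) ≈ 19615.0 + 2403.3*I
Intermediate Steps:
A(D, o) = (147 + o)*(D + o) (A(D, o) = (D + o)*(o + 147) = (D + o)*(147 + o) = (147 + o)*(D + o))
U = -19615 (U = -4642 + (14**2 + 147*(-107) + 147*14 - 107*14) = -4642 + (196 - 15729 + 2058 - 1498) = -4642 - 14973 = -19615)
B = 760*I*sqrt(10) (B = 2*((sqrt(-8 - 2)*(-20))*(-19)) = 2*((sqrt(-10)*(-20))*(-19)) = 2*(((I*sqrt(10))*(-20))*(-19)) = 2*(-20*I*sqrt(10)*(-19)) = 2*(380*I*sqrt(10)) = 760*I*sqrt(10) ≈ 2403.3*I)
B - U = 760*I*sqrt(10) - 1*(-19615) = 760*I*sqrt(10) + 19615 = 19615 + 760*I*sqrt(10)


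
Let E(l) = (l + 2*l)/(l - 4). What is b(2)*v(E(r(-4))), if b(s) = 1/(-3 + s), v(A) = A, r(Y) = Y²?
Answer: -4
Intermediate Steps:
E(l) = 3*l/(-4 + l) (E(l) = (3*l)/(-4 + l) = 3*l/(-4 + l))
b(2)*v(E(r(-4))) = (3*(-4)²/(-4 + (-4)²))/(-3 + 2) = (3*16/(-4 + 16))/(-1) = -3*16/12 = -1*4 = -4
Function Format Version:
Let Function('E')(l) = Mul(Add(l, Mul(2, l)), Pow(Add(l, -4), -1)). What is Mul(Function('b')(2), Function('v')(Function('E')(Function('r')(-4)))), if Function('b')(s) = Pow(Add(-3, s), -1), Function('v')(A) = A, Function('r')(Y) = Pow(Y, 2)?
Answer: -4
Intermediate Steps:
Function('E')(l) = Mul(3, l, Pow(Add(-4, l), -1)) (Function('E')(l) = Mul(Mul(3, l), Pow(Add(-4, l), -1)) = Mul(3, l, Pow(Add(-4, l), -1)))
Mul(Function('b')(2), Function('v')(Function('E')(Function('r')(-4)))) = Mul(Pow(Add(-3, 2), -1), Mul(3, Pow(-4, 2), Pow(Add(-4, Pow(-4, 2)), -1))) = Mul(Pow(-1, -1), Mul(3, 16, Pow(Add(-4, 16), -1))) = Mul(-1, Mul(3, 16, Pow(12, -1))) = Mul(-1, Mul(3, 16, Rational(1, 12))) = Mul(-1, 4) = -4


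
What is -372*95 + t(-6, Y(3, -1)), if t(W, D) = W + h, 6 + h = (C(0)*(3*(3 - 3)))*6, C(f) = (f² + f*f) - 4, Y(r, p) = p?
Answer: -35352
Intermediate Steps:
C(f) = -4 + 2*f² (C(f) = (f² + f²) - 4 = 2*f² - 4 = -4 + 2*f²)
h = -6 (h = -6 + ((-4 + 2*0²)*(3*(3 - 3)))*6 = -6 + ((-4 + 2*0)*(3*0))*6 = -6 + ((-4 + 0)*0)*6 = -6 - 4*0*6 = -6 + 0*6 = -6 + 0 = -6)
t(W, D) = -6 + W (t(W, D) = W - 6 = -6 + W)
-372*95 + t(-6, Y(3, -1)) = -372*95 + (-6 - 6) = -35340 - 12 = -35352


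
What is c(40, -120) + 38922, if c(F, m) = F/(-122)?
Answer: 2374222/61 ≈ 38922.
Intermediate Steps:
c(F, m) = -F/122 (c(F, m) = F*(-1/122) = -F/122)
c(40, -120) + 38922 = -1/122*40 + 38922 = -20/61 + 38922 = 2374222/61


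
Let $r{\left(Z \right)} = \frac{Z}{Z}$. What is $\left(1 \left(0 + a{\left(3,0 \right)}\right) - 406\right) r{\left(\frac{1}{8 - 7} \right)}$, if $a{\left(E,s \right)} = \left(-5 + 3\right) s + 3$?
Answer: $-403$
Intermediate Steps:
$a{\left(E,s \right)} = 3 - 2 s$ ($a{\left(E,s \right)} = - 2 s + 3 = 3 - 2 s$)
$r{\left(Z \right)} = 1$
$\left(1 \left(0 + a{\left(3,0 \right)}\right) - 406\right) r{\left(\frac{1}{8 - 7} \right)} = \left(1 \left(0 + \left(3 - 0\right)\right) - 406\right) 1 = \left(1 \left(0 + \left(3 + 0\right)\right) - 406\right) 1 = \left(1 \left(0 + 3\right) - 406\right) 1 = \left(1 \cdot 3 - 406\right) 1 = \left(3 - 406\right) 1 = \left(-403\right) 1 = -403$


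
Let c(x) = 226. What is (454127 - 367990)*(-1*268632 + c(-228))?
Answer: -23119687622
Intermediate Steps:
(454127 - 367990)*(-1*268632 + c(-228)) = (454127 - 367990)*(-1*268632 + 226) = 86137*(-268632 + 226) = 86137*(-268406) = -23119687622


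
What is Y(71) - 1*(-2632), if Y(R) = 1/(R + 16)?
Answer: 228985/87 ≈ 2632.0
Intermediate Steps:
Y(R) = 1/(16 + R)
Y(71) - 1*(-2632) = 1/(16 + 71) - 1*(-2632) = 1/87 + 2632 = 228985/87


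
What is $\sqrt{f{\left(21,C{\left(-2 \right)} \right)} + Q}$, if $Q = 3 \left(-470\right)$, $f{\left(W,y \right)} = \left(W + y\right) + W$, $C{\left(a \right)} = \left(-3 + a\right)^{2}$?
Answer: $i \sqrt{1343} \approx 36.647 i$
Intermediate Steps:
$f{\left(W,y \right)} = y + 2 W$
$Q = -1410$
$\sqrt{f{\left(21,C{\left(-2 \right)} \right)} + Q} = \sqrt{\left(\left(-3 - 2\right)^{2} + 2 \cdot 21\right) - 1410} = \sqrt{\left(\left(-5\right)^{2} + 42\right) - 1410} = \sqrt{\left(25 + 42\right) - 1410} = \sqrt{67 - 1410} = \sqrt{-1343} = i \sqrt{1343}$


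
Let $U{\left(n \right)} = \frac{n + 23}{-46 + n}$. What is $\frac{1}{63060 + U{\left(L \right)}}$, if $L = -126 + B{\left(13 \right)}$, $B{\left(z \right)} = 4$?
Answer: $\frac{56}{3531393} \approx 1.5858 \cdot 10^{-5}$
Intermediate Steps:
$L = -122$ ($L = -126 + 4 = -122$)
$U{\left(n \right)} = \frac{23 + n}{-46 + n}$
$\frac{1}{63060 + U{\left(L \right)}} = \frac{1}{63060 + \frac{23 - 122}{-46 - 122}} = \frac{1}{63060 + \frac{1}{-168} \left(-99\right)} = \frac{1}{63060 - - \frac{33}{56}} = \frac{1}{63060 + \frac{33}{56}} = \frac{1}{\frac{3531393}{56}} = \frac{56}{3531393}$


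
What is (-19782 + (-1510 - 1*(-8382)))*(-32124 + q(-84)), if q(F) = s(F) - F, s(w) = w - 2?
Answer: 414746660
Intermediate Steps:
s(w) = -2 + w
q(F) = -2 (q(F) = (-2 + F) - F = -2)
(-19782 + (-1510 - 1*(-8382)))*(-32124 + q(-84)) = (-19782 + (-1510 - 1*(-8382)))*(-32124 - 2) = (-19782 + (-1510 + 8382))*(-32126) = (-19782 + 6872)*(-32126) = -12910*(-32126) = 414746660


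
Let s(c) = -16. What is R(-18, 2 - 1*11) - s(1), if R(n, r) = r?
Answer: 7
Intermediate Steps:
R(-18, 2 - 1*11) - s(1) = (2 - 1*11) - 1*(-16) = (2 - 11) + 16 = -9 + 16 = 7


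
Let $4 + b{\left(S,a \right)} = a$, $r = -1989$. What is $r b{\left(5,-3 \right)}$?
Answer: $13923$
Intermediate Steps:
$b{\left(S,a \right)} = -4 + a$
$r b{\left(5,-3 \right)} = - 1989 \left(-4 - 3\right) = \left(-1989\right) \left(-7\right) = 13923$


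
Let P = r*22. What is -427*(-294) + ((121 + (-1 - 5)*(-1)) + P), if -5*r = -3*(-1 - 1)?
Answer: 628193/5 ≈ 1.2564e+5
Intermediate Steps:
r = -6/5 (r = -(-3)*(-1 - 1)/5 = -(-3)*(-2)/5 = -1/5*6 = -6/5 ≈ -1.2000)
P = -132/5 (P = -6/5*22 = -132/5 ≈ -26.400)
-427*(-294) + ((121 + (-1 - 5)*(-1)) + P) = -427*(-294) + ((121 + (-1 - 5)*(-1)) - 132/5) = 125538 + ((121 - 6*(-1)) - 132/5) = 125538 + ((121 + 6) - 132/5) = 125538 + (127 - 132/5) = 125538 + 503/5 = 628193/5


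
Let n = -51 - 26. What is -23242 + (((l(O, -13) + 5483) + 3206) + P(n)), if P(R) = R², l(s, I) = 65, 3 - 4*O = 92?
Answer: -8559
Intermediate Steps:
O = -89/4 (O = ¾ - ¼*92 = ¾ - 23 = -89/4 ≈ -22.250)
n = -77
-23242 + (((l(O, -13) + 5483) + 3206) + P(n)) = -23242 + (((65 + 5483) + 3206) + (-77)²) = -23242 + ((5548 + 3206) + 5929) = -23242 + (8754 + 5929) = -23242 + 14683 = -8559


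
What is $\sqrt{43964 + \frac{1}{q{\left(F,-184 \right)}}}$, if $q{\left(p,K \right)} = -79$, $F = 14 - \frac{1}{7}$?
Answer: $\frac{\sqrt{274379245}}{79} \approx 209.68$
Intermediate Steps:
$F = \frac{97}{7}$ ($F = 14 - \frac{1}{7} = \frac{97}{7} \approx 13.857$)
$\sqrt{43964 + \frac{1}{q{\left(F,-184 \right)}}} = \sqrt{43964 + \frac{1}{-79}} = \sqrt{43964 - \frac{1}{79}} = \sqrt{\frac{3473155}{79}} = \frac{\sqrt{274379245}}{79}$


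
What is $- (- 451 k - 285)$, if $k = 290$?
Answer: $131075$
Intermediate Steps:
$- (- 451 k - 285) = - (\left(-451\right) 290 - 285) = - (-130790 - 285) = \left(-1\right) \left(-131075\right) = 131075$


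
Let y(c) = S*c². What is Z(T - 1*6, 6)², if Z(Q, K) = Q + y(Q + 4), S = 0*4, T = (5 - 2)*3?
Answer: 9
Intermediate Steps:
T = 9 (T = 3*3 = 9)
S = 0
y(c) = 0 (y(c) = 0*c² = 0)
Z(Q, K) = Q (Z(Q, K) = Q + 0 = Q)
Z(T - 1*6, 6)² = (9 - 1*6)² = (9 - 6)² = 3² = 9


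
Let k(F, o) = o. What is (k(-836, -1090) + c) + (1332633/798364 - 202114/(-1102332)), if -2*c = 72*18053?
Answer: -265731489725017/408192108 ≈ -6.5100e+5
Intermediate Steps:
c = -649908 (c = -36*18053 = -½*1299816 = -649908)
(k(-836, -1090) + c) + (1332633/798364 - 202114/(-1102332)) = (-1090 - 649908) + (1332633/798364 - 202114/(-1102332)) = -650998 + (1332633*(1/798364) - 202114*(-1/1102332)) = -650998 + (1332633/798364 + 9187/50106) = -650998 + 756198767/408192108 = -265731489725017/408192108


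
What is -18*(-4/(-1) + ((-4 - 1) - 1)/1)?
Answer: 36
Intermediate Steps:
-18*(-4/(-1) + ((-4 - 1) - 1)/1) = -18*(-4*(-1) + (-5 - 1)*1) = -18*(4 - 6*1) = -18*(4 - 6) = -18*(-2) = 36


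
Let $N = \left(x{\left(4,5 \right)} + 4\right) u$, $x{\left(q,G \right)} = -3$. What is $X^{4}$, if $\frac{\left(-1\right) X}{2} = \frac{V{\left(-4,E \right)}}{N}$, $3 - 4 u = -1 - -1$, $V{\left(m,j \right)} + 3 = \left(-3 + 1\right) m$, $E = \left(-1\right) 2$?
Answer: $\frac{2560000}{81} \approx 31605.0$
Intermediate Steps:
$E = -2$
$V{\left(m,j \right)} = -3 - 2 m$ ($V{\left(m,j \right)} = -3 + \left(-3 + 1\right) m = -3 - 2 m$)
$u = \frac{3}{4}$ ($u = \frac{3}{4} - \frac{-1 - -1}{4} = \frac{3}{4} - \frac{-1 + 1}{4} = \frac{3}{4} - 0 = \frac{3}{4} + 0 = \frac{3}{4} \approx 0.75$)
$N = \frac{3}{4}$ ($N = \left(-3 + 4\right) \frac{3}{4} = 1 \cdot \frac{3}{4} = \frac{3}{4} \approx 0.75$)
$X = - \frac{40}{3}$ ($X = - 2 \frac{-3 - -8}{\frac{3}{4}} = - 2 \left(-3 + 8\right) \frac{4}{3} = - 2 \cdot 5 \cdot \frac{4}{3} = \left(-2\right) \frac{20}{3} = - \frac{40}{3} \approx -13.333$)
$X^{4} = \left(- \frac{40}{3}\right)^{4} = \frac{2560000}{81}$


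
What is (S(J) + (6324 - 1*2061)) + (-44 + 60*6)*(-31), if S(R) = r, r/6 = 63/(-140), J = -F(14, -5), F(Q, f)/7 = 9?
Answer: -55357/10 ≈ -5535.7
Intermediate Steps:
F(Q, f) = 63 (F(Q, f) = 7*9 = 63)
J = -63 (J = -1*63 = -63)
r = -27/10 (r = 6*(63/(-140)) = 6*(63*(-1/140)) = 6*(-9/20) = -27/10 ≈ -2.7000)
S(R) = -27/10
(S(J) + (6324 - 1*2061)) + (-44 + 60*6)*(-31) = (-27/10 + (6324 - 1*2061)) + (-44 + 60*6)*(-31) = (-27/10 + (6324 - 2061)) + (-44 + 360)*(-31) = (-27/10 + 4263) + 316*(-31) = 42603/10 - 9796 = -55357/10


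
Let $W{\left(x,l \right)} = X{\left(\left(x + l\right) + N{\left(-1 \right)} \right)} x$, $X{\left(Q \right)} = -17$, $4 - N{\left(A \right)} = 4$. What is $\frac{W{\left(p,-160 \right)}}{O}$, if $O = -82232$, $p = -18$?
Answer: $- \frac{153}{41116} \approx -0.0037212$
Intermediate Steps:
$N{\left(A \right)} = 0$ ($N{\left(A \right)} = 4 - 4 = 0$)
$W{\left(x,l \right)} = - 17 x$
$\frac{W{\left(p,-160 \right)}}{O} = \frac{\left(-17\right) \left(-18\right)}{-82232} = 306 \left(- \frac{1}{82232}\right) = - \frac{153}{41116}$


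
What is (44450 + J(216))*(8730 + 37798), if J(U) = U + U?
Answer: 2088269696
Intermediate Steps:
J(U) = 2*U
(44450 + J(216))*(8730 + 37798) = (44450 + 2*216)*(8730 + 37798) = (44450 + 432)*46528 = 44882*46528 = 2088269696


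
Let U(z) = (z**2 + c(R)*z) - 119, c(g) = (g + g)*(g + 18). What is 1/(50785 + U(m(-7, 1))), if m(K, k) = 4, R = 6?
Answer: 1/51834 ≈ 1.9292e-5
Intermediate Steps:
c(g) = 2*g*(18 + g) (c(g) = (2*g)*(18 + g) = 2*g*(18 + g))
U(z) = -119 + z**2 + 288*z (U(z) = (z**2 + (2*6*(18 + 6))*z) - 119 = (z**2 + (2*6*24)*z) - 119 = (z**2 + 288*z) - 119 = -119 + z**2 + 288*z)
1/(50785 + U(m(-7, 1))) = 1/(50785 + (-119 + 4**2 + 288*4)) = 1/(50785 + (-119 + 16 + 1152)) = 1/(50785 + 1049) = 1/51834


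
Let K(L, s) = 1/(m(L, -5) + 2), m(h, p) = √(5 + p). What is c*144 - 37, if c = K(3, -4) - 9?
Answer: -1261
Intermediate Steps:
K(L, s) = ½ (K(L, s) = 1/(√(5 - 5) + 2) = 1/(√0 + 2) = 1/(0 + 2) = 1/2 = ½)
c = -17/2 (c = ½ - 9 = -17/2 ≈ -8.5000)
c*144 - 37 = -17/2*144 - 37 = -1224 - 37 = -1261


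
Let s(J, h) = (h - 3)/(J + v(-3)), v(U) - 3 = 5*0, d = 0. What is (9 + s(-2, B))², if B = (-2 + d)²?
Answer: 100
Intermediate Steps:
B = 4 (B = (-2 + 0)² = (-2)² = 4)
v(U) = 3 (v(U) = 3 + 5*0 = 3 + 0 = 3)
s(J, h) = (-3 + h)/(3 + J) (s(J, h) = (h - 3)/(J + 3) = (-3 + h)/(3 + J))
(9 + s(-2, B))² = (9 + (-3 + 4)/(3 - 2))² = (9 + 1/1)² = (9 + 1*1)² = (9 + 1)² = 10² = 100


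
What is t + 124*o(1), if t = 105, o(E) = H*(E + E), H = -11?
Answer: -2623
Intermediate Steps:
o(E) = -22*E (o(E) = -11*(E + E) = -22*E)
t + 124*o(1) = 105 + 124*(-22*1) = 105 + 124*(-22) = 105 - 2728 = -2623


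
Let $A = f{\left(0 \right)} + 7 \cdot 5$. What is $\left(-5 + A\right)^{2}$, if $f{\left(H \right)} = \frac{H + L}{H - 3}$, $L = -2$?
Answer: $\frac{8464}{9} \approx 940.44$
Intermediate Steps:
$f{\left(H \right)} = \frac{-2 + H}{-3 + H}$ ($f{\left(H \right)} = \frac{H - 2}{H - 3} = \frac{-2 + H}{-3 + H}$)
$A = \frac{107}{3}$ ($A = \frac{-2 + 0}{-3 + 0} + 7 \cdot 5 = \frac{1}{-3} \left(-2\right) + 35 = \left(- \frac{1}{3}\right) \left(-2\right) + 35 = \frac{2}{3} + 35 = \frac{107}{3} \approx 35.667$)
$\left(-5 + A\right)^{2} = \left(-5 + \frac{107}{3}\right)^{2} = \left(\frac{92}{3}\right)^{2} = \frac{8464}{9}$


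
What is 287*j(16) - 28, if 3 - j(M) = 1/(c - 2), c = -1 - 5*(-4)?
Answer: 13874/17 ≈ 816.12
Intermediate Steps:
c = 19 (c = -1 + 20 = 19)
j(M) = 50/17 (j(M) = 3 - 1/(19 - 2) = 3 - 1/17 = 50/17)
287*j(16) - 28 = 287*(50/17) - 28 = 14350/17 - 28 = 13874/17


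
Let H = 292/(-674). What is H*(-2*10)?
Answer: 2920/337 ≈ 8.6647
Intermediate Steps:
H = -146/337 (H = 292*(-1/674) = -146/337 ≈ -0.43323)
H*(-2*10) = -(-292)*10/337 = -146/337*(-20) = 2920/337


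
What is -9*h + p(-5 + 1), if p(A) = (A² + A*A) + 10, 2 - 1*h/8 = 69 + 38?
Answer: 7602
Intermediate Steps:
h = -840 (h = 16 - 8*(69 + 38) = 16 - 8*107 = 16 - 856 = -840)
p(A) = 10 + 2*A² (p(A) = (A² + A²) + 10 = 2*A² + 10 = 10 + 2*A²)
-9*h + p(-5 + 1) = -9*(-840) + (10 + 2*(-5 + 1)²) = 7560 + (10 + 2*(-4)²) = 7560 + (10 + 2*16) = 7560 + (10 + 32) = 7560 + 42 = 7602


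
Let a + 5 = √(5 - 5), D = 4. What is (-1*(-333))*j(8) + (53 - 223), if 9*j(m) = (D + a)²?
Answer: -133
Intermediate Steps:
a = -5 (a = -5 + √(5 - 5) = -5 + √0 = -5 + 0 = -5)
j(m) = ⅑ (j(m) = (4 - 5)²/9 = (⅑)*(-1)² = (⅑)*1 = ⅑)
(-1*(-333))*j(8) + (53 - 223) = -1*(-333)*(⅑) + (53 - 223) = 333*(⅑) - 170 = 37 - 170 = -133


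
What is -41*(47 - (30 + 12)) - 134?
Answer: -339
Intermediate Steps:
-41*(47 - (30 + 12)) - 134 = -41*(47 - 1*42) - 134 = -41*(47 - 42) - 134 = -41*5 - 134 = -205 - 134 = -339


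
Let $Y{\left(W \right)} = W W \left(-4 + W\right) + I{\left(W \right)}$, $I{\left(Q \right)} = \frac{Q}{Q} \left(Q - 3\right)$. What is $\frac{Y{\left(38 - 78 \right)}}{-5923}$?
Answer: $\frac{70443}{5923} \approx 11.893$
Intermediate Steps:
$I{\left(Q \right)} = -3 + Q$ ($I{\left(Q \right)} = 1 \left(-3 + Q\right) = -3 + Q$)
$Y{\left(W \right)} = -3 + W + W^{2} \left(-4 + W\right)$ ($Y{\left(W \right)} = W W \left(-4 + W\right) + \left(-3 + W\right) = W^{2} \left(-4 + W\right) + \left(-3 + W\right) = -3 + W + W^{2} \left(-4 + W\right)$)
$\frac{Y{\left(38 - 78 \right)}}{-5923} = \frac{-3 + \left(38 - 78\right) + \left(38 - 78\right)^{3} - 4 \left(38 - 78\right)^{2}}{-5923} = \left(-3 + \left(38 - 78\right) + \left(38 - 78\right)^{3} - 4 \left(38 - 78\right)^{2}\right) \left(- \frac{1}{5923}\right) = \left(-3 - 40 + \left(-40\right)^{3} - 4 \left(-40\right)^{2}\right) \left(- \frac{1}{5923}\right) = \left(-3 - 40 - 64000 - 6400\right) \left(- \frac{1}{5923}\right) = \left(-70443\right) \left(- \frac{1}{5923}\right) = \frac{70443}{5923}$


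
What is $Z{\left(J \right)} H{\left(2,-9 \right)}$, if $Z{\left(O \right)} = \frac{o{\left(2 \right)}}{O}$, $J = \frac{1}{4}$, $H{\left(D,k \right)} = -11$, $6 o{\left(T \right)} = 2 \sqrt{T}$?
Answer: $- \frac{44 \sqrt{2}}{3} \approx -20.742$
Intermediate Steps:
$o{\left(T \right)} = \frac{\sqrt{T}}{3}$ ($o{\left(T \right)} = \frac{2 \sqrt{T}}{6} = \frac{\sqrt{T}}{3}$)
$J = \frac{1}{4} \approx 0.25$
$Z{\left(O \right)} = \frac{\sqrt{2}}{3 O}$ ($Z{\left(O \right)} = \frac{\frac{1}{3} \sqrt{2}}{O} = \frac{\sqrt{2}}{3 O}$)
$Z{\left(J \right)} H{\left(2,-9 \right)} = \frac{\sqrt{2} \frac{1}{\frac{1}{4}}}{3} \left(-11\right) = \frac{1}{3} \sqrt{2} \cdot 4 \left(-11\right) = \frac{4 \sqrt{2}}{3} \left(-11\right) = - \frac{44 \sqrt{2}}{3}$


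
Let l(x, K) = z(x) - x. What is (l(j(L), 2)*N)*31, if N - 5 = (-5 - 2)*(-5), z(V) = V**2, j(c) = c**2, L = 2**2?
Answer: 297600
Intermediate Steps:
L = 4
N = 40 (N = 5 + (-5 - 2)*(-5) = 5 - 7*(-5) = 5 + 35 = 40)
l(x, K) = x**2 - x
(l(j(L), 2)*N)*31 = ((4**2*(-1 + 4**2))*40)*31 = ((16*(-1 + 16))*40)*31 = ((16*15)*40)*31 = (240*40)*31 = 9600*31 = 297600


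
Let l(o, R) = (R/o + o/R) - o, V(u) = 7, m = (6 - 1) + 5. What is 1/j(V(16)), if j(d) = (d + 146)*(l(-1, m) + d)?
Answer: -10/3213 ≈ -0.0031124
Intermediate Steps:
m = 10 (m = 5 + 5 = 10)
l(o, R) = -o + R/o + o/R
j(d) = (146 + d)*(-91/10 + d) (j(d) = (d + 146)*((-1*(-1) + 10/(-1) - 1/10) + d) = (146 + d)*((1 + 10*(-1) - 1*⅒) + d) = (146 + d)*((1 - 10 - ⅒) + d) = (146 + d)*(-91/10 + d))
1/j(V(16)) = 1/(-6643/5 + 7² + (1369/10)*7) = 1/(-6643/5 + 49 + 9583/10) = 1/(-3213/10) = -10/3213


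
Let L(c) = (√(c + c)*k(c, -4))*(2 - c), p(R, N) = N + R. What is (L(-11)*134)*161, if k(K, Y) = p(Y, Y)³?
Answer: -143596544*I*√22 ≈ -6.7353e+8*I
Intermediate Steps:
k(K, Y) = 8*Y³ (k(K, Y) = (Y + Y)³ = (2*Y)³ = 8*Y³)
L(c) = -512*√2*√c*(2 - c) (L(c) = (√(c + c)*(8*(-4)³))*(2 - c) = (√(2*c)*(8*(-64)))*(2 - c) = ((√2*√c)*(-512))*(2 - c) = (-512*√2*√c)*(2 - c) = -512*√2*√c*(2 - c))
(L(-11)*134)*161 = ((512*√2*√(-11)*(-2 - 11))*134)*161 = ((512*√2*(I*√11)*(-13))*134)*161 = (-6656*I*√22*134)*161 = -891904*I*√22*161 = -143596544*I*√22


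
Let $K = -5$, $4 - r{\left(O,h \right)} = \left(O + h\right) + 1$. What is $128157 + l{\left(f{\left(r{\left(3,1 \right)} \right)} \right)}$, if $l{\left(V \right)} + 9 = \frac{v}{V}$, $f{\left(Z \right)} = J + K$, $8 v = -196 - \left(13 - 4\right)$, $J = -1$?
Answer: $\frac{6151309}{48} \approx 1.2815 \cdot 10^{5}$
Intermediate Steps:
$r{\left(O,h \right)} = 3 - O - h$ ($r{\left(O,h \right)} = 4 - \left(\left(O + h\right) + 1\right) = 4 - \left(1 + O + h\right) = 3 - O - h$)
$v = - \frac{205}{8}$ ($v = \frac{-196 - \left(13 - 4\right)}{8} = \frac{-196 - 9}{8} = \frac{1}{8} \left(-205\right) = - \frac{205}{8} \approx -25.625$)
$f{\left(Z \right)} = -6$ ($f{\left(Z \right)} = -1 - 5 = -6$)
$l{\left(V \right)} = -9 - \frac{205}{8 V}$
$128157 + l{\left(f{\left(r{\left(3,1 \right)} \right)} \right)} = 128157 - \left(9 + \frac{205}{8 \left(-6\right)}\right) = 128157 - \frac{227}{48} = \frac{6151309}{48}$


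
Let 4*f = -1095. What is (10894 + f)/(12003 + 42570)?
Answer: 42481/218292 ≈ 0.19461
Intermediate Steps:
f = -1095/4 (f = (1/4)*(-1095) = -1095/4 ≈ -273.75)
(10894 + f)/(12003 + 42570) = (10894 - 1095/4)/(12003 + 42570) = (42481/4)/54573 = (42481/4)*(1/54573) = 42481/218292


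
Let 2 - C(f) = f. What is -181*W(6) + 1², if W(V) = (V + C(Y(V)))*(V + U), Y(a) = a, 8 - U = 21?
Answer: 2535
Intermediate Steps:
U = -13 (U = 8 - 1*21 = 8 - 21 = -13)
C(f) = 2 - f
W(V) = -26 + 2*V (W(V) = (V + (2 - V))*(V - 13) = 2*(-13 + V) = -26 + 2*V)
-181*W(6) + 1² = -181*(-26 + 2*6) + 1² = -181*(-26 + 12) + 1 = -181*(-14) + 1 = 2534 + 1 = 2535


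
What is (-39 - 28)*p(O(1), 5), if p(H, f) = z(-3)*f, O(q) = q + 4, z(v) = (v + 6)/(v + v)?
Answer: 335/2 ≈ 167.50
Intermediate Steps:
z(v) = (6 + v)/(2*v) (z(v) = (6 + v)/((2*v)) = (6 + v)*(1/(2*v)) = (6 + v)/(2*v))
O(q) = 4 + q
p(H, f) = -f/2 (p(H, f) = ((½)*(6 - 3)/(-3))*f = ((½)*(-⅓)*3)*f = -f/2)
(-39 - 28)*p(O(1), 5) = (-39 - 28)*(-½*5) = -67*(-5/2) = 335/2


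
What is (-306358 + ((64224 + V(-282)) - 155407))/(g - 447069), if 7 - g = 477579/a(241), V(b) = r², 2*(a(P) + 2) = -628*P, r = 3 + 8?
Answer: 970166320/1091335043 ≈ 0.88897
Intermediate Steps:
r = 11
a(P) = -2 - 314*P (a(P) = -2 + (-628*P)/2 = -2 - 314*P)
V(b) = 121 (V(b) = 11² = 121)
g = 1007311/75676 (g = 7 - 477579/(-2 - 314*241) = 7 - 477579/(-2 - 75674) = 7 - 477579/(-75676) = 7 - 477579*(-1)/75676 = 7 - 1*(-477579/75676) = 7 + 477579/75676 = 1007311/75676 ≈ 13.311)
(-306358 + ((64224 + V(-282)) - 155407))/(g - 447069) = (-306358 + ((64224 + 121) - 155407))/(1007311/75676 - 447069) = (-306358 + (64345 - 155407))/(-33831386333/75676) = (-306358 - 91062)*(-75676/33831386333) = -397420*(-75676/33831386333) = 970166320/1091335043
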